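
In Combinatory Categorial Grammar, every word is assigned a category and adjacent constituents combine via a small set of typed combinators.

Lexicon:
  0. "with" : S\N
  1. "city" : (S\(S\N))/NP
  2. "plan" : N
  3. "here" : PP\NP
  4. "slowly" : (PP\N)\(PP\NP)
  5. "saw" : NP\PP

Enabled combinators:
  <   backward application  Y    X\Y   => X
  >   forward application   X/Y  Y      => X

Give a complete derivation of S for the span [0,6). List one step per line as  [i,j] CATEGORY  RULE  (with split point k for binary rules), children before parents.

[0,1] S\N  lex  "with"
[1,2] (S\(S\N))/NP  lex  "city"
[2,3] N  lex  "plan"
[3,4] PP\NP  lex  "here"
[4,5] (PP\N)\(PP\NP)  lex  "slowly"
[3,5] PP\N  <  k=4
[2,5] PP  <  k=3
[5,6] NP\PP  lex  "saw"
[2,6] NP  <  k=5
[1,6] S\(S\N)  >  k=2
[0,6] S  <  k=1

[0,6] S   <
  [0,1] "with" : S\N
  [1,6] S\(S\N)   >
    [1,2] "city" : (S\(S\N))/NP
    [2,6] NP   <
      [2,5] PP   <
        [2,3] "plan" : N
        [3,5] PP\N   <
          [3,4] "here" : PP\NP
          [4,5] "slowly" : (PP\N)\(PP\NP)
      [5,6] "saw" : NP\PP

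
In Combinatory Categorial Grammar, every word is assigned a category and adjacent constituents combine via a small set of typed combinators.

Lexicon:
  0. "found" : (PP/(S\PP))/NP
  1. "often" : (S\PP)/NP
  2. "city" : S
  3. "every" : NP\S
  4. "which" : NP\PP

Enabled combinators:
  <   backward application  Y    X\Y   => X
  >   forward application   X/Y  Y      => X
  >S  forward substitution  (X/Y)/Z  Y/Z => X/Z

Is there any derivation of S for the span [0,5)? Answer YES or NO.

NO

(PP/(S\PP))/NP (S\PP)/NP S NP\S NP\PP
CKY chart[0,5] = {NP}; S ∉ chart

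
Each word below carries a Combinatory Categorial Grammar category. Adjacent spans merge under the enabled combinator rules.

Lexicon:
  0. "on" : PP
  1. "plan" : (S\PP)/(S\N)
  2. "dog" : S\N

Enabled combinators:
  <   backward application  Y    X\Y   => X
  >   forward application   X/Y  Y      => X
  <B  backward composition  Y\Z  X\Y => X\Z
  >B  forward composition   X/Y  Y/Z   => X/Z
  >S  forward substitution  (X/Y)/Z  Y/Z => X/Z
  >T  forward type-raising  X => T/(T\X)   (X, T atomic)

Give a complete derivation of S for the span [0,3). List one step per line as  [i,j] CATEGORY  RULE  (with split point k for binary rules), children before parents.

[0,1] PP  lex  "on"
[1,2] (S\PP)/(S\N)  lex  "plan"
[2,3] S\N  lex  "dog"
[1,3] S\PP  >  k=2
[0,3] S  <  k=1

[0,3] S   <
  [0,1] "on" : PP
  [1,3] S\PP   >
    [1,2] "plan" : (S\PP)/(S\N)
    [2,3] "dog" : S\N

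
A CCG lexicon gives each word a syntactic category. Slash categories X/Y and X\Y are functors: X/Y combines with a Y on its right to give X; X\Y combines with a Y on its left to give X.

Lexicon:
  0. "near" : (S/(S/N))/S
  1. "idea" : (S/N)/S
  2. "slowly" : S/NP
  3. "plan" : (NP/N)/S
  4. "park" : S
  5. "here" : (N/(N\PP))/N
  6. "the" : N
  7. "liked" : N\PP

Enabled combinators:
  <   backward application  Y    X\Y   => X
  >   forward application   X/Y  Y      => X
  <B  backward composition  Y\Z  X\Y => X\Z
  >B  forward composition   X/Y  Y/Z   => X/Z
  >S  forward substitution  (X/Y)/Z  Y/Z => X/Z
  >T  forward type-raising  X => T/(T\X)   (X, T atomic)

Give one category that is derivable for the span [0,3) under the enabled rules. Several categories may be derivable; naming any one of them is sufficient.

[0,8] S   >
  [0,3] S/NP   >B
    [0,2] S/S   >S
      [0,1] "near" : (S/(S/N))/S
      [1,2] "idea" : (S/N)/S
    [2,3] "slowly" : S/NP
  [3,8] NP   >
    [3,5] NP/N   >
      [3,4] "plan" : (NP/N)/S
      [4,5] "park" : S
    [5,8] N   >
      [5,7] N/(N\PP)   >
        [5,6] "here" : (N/(N\PP))/N
        [6,7] "the" : N
      [7,8] "liked" : N\PP

S/NP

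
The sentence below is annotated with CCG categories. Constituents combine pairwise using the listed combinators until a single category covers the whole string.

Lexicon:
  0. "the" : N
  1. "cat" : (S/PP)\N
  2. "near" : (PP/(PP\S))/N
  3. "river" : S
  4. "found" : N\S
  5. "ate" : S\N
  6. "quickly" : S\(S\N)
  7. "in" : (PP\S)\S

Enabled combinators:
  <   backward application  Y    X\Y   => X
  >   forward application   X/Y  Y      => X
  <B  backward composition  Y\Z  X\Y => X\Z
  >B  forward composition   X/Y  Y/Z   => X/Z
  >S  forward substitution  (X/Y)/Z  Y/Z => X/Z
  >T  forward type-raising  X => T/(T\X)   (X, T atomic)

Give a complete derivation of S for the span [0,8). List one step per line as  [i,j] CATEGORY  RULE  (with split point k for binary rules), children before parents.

[0,1] N  lex  "the"
[1,2] (S/PP)\N  lex  "cat"
[0,2] S/PP  <  k=1
[2,3] (PP/(PP\S))/N  lex  "near"
[3,4] S  lex  "river"
[3,4] N/(N\S)  >T
[4,5] N\S  lex  "found"
[3,5] N  >  k=4
[2,5] PP/(PP\S)  >  k=3
[5,6] S\N  lex  "ate"
[6,7] S\(S\N)  lex  "quickly"
[5,7] S  <  k=6
[7,8] (PP\S)\S  lex  "in"
[5,8] PP\S  <  k=7
[2,8] PP  >  k=5
[0,8] S  >  k=2

[0,8] S   >
  [0,2] S/PP   <
    [0,1] "the" : N
    [1,2] "cat" : (S/PP)\N
  [2,8] PP   >
    [2,5] PP/(PP\S)   >
      [2,3] "near" : (PP/(PP\S))/N
      [3,5] N   >
        [3,4] N/(N\S)   >T
          [3,4] "river" : S
        [4,5] "found" : N\S
    [5,8] PP\S   <
      [5,7] S   <
        [5,6] "ate" : S\N
        [6,7] "quickly" : S\(S\N)
      [7,8] "in" : (PP\S)\S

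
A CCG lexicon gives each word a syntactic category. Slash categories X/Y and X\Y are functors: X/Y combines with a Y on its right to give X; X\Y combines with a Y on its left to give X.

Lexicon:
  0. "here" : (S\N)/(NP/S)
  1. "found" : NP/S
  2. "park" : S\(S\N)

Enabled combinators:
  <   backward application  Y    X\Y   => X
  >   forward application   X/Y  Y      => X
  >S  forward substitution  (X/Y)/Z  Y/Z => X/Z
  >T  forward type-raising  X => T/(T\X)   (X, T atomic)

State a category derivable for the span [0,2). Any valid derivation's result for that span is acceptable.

[0,3] S   <
  [0,2] S\N   >
    [0,1] "here" : (S\N)/(NP/S)
    [1,2] "found" : NP/S
  [2,3] "park" : S\(S\N)

S\N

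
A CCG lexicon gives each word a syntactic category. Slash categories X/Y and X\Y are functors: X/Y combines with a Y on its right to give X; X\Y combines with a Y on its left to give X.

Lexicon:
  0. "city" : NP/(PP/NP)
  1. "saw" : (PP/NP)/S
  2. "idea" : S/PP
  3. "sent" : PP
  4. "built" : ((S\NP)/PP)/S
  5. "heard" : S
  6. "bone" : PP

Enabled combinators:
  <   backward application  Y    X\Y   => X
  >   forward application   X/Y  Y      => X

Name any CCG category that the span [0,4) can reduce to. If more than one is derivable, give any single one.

[0,7] S   <
  [0,4] NP   >
    [0,1] "city" : NP/(PP/NP)
    [1,4] PP/NP   >
      [1,2] "saw" : (PP/NP)/S
      [2,4] S   >
        [2,3] "idea" : S/PP
        [3,4] "sent" : PP
  [4,7] S\NP   >
    [4,6] (S\NP)/PP   >
      [4,5] "built" : ((S\NP)/PP)/S
      [5,6] "heard" : S
    [6,7] "bone" : PP

NP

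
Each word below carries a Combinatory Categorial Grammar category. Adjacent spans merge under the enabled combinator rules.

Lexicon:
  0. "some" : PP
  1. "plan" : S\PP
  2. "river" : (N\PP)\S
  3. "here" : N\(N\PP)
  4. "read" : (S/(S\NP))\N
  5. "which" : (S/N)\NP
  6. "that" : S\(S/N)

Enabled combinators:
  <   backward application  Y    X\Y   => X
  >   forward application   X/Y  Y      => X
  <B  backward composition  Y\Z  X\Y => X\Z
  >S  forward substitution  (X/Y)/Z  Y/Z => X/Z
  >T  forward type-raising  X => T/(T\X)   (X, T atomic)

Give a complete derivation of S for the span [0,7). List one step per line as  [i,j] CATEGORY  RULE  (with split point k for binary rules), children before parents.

[0,7] S   >
  [0,5] S/(S\NP)   <
    [0,4] N   <
      [0,1] "some" : PP
      [1,4] N\PP   <B
        [1,2] "plan" : S\PP
        [2,4] N\S   <B
          [2,3] "river" : (N\PP)\S
          [3,4] "here" : N\(N\PP)
    [4,5] "read" : (S/(S\NP))\N
  [5,7] S\NP   <B
    [5,6] "which" : (S/N)\NP
    [6,7] "that" : S\(S/N)

[0,1] PP  lex  "some"
[1,2] S\PP  lex  "plan"
[2,3] (N\PP)\S  lex  "river"
[3,4] N\(N\PP)  lex  "here"
[2,4] N\S  <B  k=3
[1,4] N\PP  <B  k=2
[0,4] N  <  k=1
[4,5] (S/(S\NP))\N  lex  "read"
[0,5] S/(S\NP)  <  k=4
[5,6] (S/N)\NP  lex  "which"
[6,7] S\(S/N)  lex  "that"
[5,7] S\NP  <B  k=6
[0,7] S  >  k=5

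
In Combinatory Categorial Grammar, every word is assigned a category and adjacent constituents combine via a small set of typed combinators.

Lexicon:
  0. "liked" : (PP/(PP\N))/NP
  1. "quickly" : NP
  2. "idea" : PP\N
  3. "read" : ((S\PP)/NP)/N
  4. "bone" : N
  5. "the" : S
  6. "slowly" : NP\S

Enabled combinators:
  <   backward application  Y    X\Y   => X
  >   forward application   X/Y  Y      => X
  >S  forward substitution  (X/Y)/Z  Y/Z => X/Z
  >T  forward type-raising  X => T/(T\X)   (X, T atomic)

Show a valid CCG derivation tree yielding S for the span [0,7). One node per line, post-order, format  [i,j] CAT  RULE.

[0,7] S   <
  [0,3] PP   >
    [0,2] PP/(PP\N)   >
      [0,1] "liked" : (PP/(PP\N))/NP
      [1,2] "quickly" : NP
    [2,3] "idea" : PP\N
  [3,7] S\PP   >
    [3,5] (S\PP)/NP   >
      [3,4] "read" : ((S\PP)/NP)/N
      [4,5] "bone" : N
    [5,7] NP   <
      [5,6] "the" : S
      [6,7] "slowly" : NP\S

[0,1] (PP/(PP\N))/NP  lex  "liked"
[1,2] NP  lex  "quickly"
[0,2] PP/(PP\N)  >  k=1
[2,3] PP\N  lex  "idea"
[0,3] PP  >  k=2
[3,4] ((S\PP)/NP)/N  lex  "read"
[4,5] N  lex  "bone"
[3,5] (S\PP)/NP  >  k=4
[5,6] S  lex  "the"
[6,7] NP\S  lex  "slowly"
[5,7] NP  <  k=6
[3,7] S\PP  >  k=5
[0,7] S  <  k=3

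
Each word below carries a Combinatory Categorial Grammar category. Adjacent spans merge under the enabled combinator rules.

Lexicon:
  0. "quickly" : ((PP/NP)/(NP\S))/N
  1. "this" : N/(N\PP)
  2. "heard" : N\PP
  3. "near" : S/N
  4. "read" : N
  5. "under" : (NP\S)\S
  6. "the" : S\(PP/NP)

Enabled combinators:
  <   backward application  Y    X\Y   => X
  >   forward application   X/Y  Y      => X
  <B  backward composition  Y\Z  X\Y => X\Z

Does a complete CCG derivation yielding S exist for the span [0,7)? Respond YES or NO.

YES

[0,7] S   <
  [0,6] PP/NP   >
    [0,3] (PP/NP)/(NP\S)   >
      [0,1] "quickly" : ((PP/NP)/(NP\S))/N
      [1,3] N   >
        [1,2] "this" : N/(N\PP)
        [2,3] "heard" : N\PP
    [3,6] NP\S   <
      [3,5] S   >
        [3,4] "near" : S/N
        [4,5] "read" : N
      [5,6] "under" : (NP\S)\S
  [6,7] "the" : S\(PP/NP)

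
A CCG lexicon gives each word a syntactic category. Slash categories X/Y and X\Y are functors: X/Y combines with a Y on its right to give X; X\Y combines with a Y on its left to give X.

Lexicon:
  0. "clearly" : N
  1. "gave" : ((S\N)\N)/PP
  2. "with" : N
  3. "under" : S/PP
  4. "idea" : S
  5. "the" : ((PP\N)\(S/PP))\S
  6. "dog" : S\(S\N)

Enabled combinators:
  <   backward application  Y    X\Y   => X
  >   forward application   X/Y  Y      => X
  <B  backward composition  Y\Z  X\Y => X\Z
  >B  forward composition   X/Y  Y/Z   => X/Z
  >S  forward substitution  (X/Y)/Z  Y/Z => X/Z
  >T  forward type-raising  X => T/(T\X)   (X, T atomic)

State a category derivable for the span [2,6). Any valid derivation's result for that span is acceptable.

PP

[0,7] S   <
  [0,6] S\N   <
    [0,1] "clearly" : N
    [1,6] (S\N)\N   >
      [1,2] "gave" : ((S\N)\N)/PP
      [2,6] PP   <
        [2,3] "with" : N
        [3,6] PP\N   <
          [3,4] "under" : S/PP
          [4,6] (PP\N)\(S/PP)   <
            [4,5] "idea" : S
            [5,6] "the" : ((PP\N)\(S/PP))\S
  [6,7] "dog" : S\(S\N)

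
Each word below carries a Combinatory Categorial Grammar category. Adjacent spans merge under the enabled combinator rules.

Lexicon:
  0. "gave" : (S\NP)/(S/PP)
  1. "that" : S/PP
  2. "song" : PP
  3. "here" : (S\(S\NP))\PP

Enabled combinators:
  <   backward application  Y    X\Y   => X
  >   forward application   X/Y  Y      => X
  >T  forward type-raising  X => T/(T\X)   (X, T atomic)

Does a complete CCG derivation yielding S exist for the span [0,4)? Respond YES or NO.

[0,4] S   <
  [0,2] S\NP   >
    [0,1] "gave" : (S\NP)/(S/PP)
    [1,2] "that" : S/PP
  [2,4] S\(S\NP)   <
    [2,3] "song" : PP
    [3,4] "here" : (S\(S\NP))\PP

YES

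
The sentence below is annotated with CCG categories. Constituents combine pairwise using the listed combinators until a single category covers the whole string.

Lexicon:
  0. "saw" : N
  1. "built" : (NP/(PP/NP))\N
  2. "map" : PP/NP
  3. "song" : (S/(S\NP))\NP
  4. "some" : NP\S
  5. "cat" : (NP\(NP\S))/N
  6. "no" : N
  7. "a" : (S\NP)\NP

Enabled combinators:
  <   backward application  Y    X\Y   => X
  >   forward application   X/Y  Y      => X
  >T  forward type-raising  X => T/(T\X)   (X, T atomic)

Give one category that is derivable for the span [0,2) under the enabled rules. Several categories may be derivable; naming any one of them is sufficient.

NP/(PP/NP)

[0,8] S   >
  [0,4] S/(S\NP)   <
    [0,3] NP   >
      [0,2] NP/(PP/NP)   <
        [0,1] "saw" : N
        [1,2] "built" : (NP/(PP/NP))\N
      [2,3] "map" : PP/NP
    [3,4] "song" : (S/(S\NP))\NP
  [4,8] S\NP   <
    [4,7] NP   <
      [4,5] "some" : NP\S
      [5,7] NP\(NP\S)   >
        [5,6] "cat" : (NP\(NP\S))/N
        [6,7] "no" : N
    [7,8] "a" : (S\NP)\NP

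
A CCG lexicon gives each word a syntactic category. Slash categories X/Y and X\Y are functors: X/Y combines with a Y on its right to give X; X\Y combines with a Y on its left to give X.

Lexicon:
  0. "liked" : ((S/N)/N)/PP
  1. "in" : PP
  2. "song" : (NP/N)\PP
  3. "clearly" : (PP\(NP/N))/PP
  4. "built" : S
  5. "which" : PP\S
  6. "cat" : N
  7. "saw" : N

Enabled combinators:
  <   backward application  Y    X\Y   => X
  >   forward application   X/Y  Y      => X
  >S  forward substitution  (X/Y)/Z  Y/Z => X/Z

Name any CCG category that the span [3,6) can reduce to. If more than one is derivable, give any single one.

[0,8] S   >
  [0,7] S/N   >
    [0,6] (S/N)/N   >
      [0,1] "liked" : ((S/N)/N)/PP
      [1,6] PP   <
        [1,3] NP/N   <
          [1,2] "in" : PP
          [2,3] "song" : (NP/N)\PP
        [3,6] PP\(NP/N)   >
          [3,4] "clearly" : (PP\(NP/N))/PP
          [4,6] PP   <
            [4,5] "built" : S
            [5,6] "which" : PP\S
    [6,7] "cat" : N
  [7,8] "saw" : N

PP\(NP/N)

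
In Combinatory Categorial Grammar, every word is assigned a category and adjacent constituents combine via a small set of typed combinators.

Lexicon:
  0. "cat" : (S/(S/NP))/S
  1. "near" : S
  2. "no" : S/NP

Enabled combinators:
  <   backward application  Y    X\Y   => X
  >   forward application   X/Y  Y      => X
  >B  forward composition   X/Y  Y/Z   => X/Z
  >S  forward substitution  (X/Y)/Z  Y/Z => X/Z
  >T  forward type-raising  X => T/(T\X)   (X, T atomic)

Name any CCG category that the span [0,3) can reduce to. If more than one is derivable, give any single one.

S

[0,3] S   >
  [0,2] S/(S/NP)   >
    [0,1] "cat" : (S/(S/NP))/S
    [1,2] "near" : S
  [2,3] "no" : S/NP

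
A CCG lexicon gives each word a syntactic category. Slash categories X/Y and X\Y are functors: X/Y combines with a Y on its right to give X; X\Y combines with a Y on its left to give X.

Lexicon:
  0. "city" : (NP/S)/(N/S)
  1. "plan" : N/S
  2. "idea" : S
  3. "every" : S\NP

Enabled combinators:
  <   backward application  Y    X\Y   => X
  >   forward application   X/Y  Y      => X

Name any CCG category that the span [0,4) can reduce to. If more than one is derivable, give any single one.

[0,4] S   <
  [0,3] NP   >
    [0,2] NP/S   >
      [0,1] "city" : (NP/S)/(N/S)
      [1,2] "plan" : N/S
    [2,3] "idea" : S
  [3,4] "every" : S\NP

S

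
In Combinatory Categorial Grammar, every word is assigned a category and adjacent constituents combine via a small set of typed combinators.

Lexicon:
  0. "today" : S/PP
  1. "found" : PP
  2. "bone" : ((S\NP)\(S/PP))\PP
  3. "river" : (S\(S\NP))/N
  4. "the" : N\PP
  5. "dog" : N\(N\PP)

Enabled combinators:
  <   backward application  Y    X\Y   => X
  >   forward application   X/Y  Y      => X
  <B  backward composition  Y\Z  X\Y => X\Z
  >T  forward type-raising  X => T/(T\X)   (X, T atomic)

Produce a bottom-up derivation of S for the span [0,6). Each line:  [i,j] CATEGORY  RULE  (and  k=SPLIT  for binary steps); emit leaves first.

[0,6] S   <
  [0,3] S\NP   <
    [0,1] "today" : S/PP
    [1,3] (S\NP)\(S/PP)   <
      [1,2] "found" : PP
      [2,3] "bone" : ((S\NP)\(S/PP))\PP
  [3,6] S\(S\NP)   >
    [3,4] "river" : (S\(S\NP))/N
    [4,6] N   <
      [4,5] "the" : N\PP
      [5,6] "dog" : N\(N\PP)

[0,1] S/PP  lex  "today"
[1,2] PP  lex  "found"
[2,3] ((S\NP)\(S/PP))\PP  lex  "bone"
[1,3] (S\NP)\(S/PP)  <  k=2
[0,3] S\NP  <  k=1
[3,4] (S\(S\NP))/N  lex  "river"
[4,5] N\PP  lex  "the"
[5,6] N\(N\PP)  lex  "dog"
[4,6] N  <  k=5
[3,6] S\(S\NP)  >  k=4
[0,6] S  <  k=3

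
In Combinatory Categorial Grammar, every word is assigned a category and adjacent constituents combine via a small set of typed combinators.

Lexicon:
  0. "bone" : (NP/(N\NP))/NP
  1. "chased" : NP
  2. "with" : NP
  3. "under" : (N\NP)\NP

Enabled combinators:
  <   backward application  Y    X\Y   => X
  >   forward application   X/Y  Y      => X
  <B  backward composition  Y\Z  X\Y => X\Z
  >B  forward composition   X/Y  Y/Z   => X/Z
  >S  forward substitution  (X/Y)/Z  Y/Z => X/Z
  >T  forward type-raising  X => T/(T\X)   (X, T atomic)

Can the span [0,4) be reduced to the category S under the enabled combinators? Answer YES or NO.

(NP/(N\NP))/NP NP NP (N\NP)\NP
CKY chart[0,4] = {(NP/(N\NP))/(NP\N), N/(N\NP), NP, NP/(NP\NP), PP/(PP\NP), S/(S\NP)}; S ∉ chart

NO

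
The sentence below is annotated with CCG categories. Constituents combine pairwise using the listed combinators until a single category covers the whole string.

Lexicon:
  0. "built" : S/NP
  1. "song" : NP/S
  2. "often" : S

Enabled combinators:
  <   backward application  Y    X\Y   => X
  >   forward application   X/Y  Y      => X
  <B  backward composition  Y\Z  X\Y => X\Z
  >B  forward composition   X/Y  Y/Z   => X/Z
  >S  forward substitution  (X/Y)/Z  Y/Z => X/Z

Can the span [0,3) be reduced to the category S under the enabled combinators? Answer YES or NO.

[0,3] S   >
  [0,1] "built" : S/NP
  [1,3] NP   >
    [1,2] "song" : NP/S
    [2,3] "often" : S

YES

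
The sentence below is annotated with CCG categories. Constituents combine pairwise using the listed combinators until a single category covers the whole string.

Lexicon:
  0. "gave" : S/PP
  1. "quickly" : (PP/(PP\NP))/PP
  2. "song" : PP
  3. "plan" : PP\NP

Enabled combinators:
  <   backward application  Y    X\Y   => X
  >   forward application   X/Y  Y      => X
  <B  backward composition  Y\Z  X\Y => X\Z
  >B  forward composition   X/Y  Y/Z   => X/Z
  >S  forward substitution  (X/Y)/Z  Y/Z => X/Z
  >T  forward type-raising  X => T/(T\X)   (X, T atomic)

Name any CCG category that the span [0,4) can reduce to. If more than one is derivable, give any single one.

S

[0,4] S   >
  [0,1] "gave" : S/PP
  [1,4] PP   >
    [1,3] PP/(PP\NP)   >
      [1,2] "quickly" : (PP/(PP\NP))/PP
      [2,3] "song" : PP
    [3,4] "plan" : PP\NP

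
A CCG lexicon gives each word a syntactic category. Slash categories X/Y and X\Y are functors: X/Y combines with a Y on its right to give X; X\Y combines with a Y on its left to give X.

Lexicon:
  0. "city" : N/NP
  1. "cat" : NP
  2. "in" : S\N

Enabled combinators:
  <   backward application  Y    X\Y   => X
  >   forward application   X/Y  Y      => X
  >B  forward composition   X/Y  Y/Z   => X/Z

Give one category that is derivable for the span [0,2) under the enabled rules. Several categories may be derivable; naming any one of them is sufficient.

[0,3] S   <
  [0,2] N   >
    [0,1] "city" : N/NP
    [1,2] "cat" : NP
  [2,3] "in" : S\N

N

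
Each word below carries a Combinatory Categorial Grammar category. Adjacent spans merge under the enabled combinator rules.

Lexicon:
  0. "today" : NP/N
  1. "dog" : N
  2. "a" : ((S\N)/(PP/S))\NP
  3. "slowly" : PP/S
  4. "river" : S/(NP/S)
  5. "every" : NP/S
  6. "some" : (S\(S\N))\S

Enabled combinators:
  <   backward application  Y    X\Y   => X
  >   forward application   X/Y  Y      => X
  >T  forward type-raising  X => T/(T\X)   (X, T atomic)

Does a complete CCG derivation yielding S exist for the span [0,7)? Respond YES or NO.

[0,7] S   <
  [0,4] S\N   >
    [0,3] (S\N)/(PP/S)   <
      [0,2] NP   >
        [0,1] "today" : NP/N
        [1,2] "dog" : N
      [2,3] "a" : ((S\N)/(PP/S))\NP
    [3,4] "slowly" : PP/S
  [4,7] S\(S\N)   <
    [4,6] S   >
      [4,5] "river" : S/(NP/S)
      [5,6] "every" : NP/S
    [6,7] "some" : (S\(S\N))\S

YES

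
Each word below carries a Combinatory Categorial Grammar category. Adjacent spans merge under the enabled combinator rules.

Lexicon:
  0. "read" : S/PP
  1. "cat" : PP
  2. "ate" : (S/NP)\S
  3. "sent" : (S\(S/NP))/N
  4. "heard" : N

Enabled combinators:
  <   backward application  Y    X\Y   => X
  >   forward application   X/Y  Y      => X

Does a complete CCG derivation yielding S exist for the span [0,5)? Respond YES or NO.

YES

[0,5] S   <
  [0,3] S/NP   <
    [0,2] S   >
      [0,1] "read" : S/PP
      [1,2] "cat" : PP
    [2,3] "ate" : (S/NP)\S
  [3,5] S\(S/NP)   >
    [3,4] "sent" : (S\(S/NP))/N
    [4,5] "heard" : N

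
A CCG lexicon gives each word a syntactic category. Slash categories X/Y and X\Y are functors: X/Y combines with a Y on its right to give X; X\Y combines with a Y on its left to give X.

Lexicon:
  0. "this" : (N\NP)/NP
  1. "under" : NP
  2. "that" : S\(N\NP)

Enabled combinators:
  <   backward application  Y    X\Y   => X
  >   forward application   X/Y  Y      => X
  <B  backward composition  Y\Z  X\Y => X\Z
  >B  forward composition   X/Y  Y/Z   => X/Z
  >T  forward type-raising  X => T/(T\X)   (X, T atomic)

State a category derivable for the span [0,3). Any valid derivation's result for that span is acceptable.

[0,3] S   <
  [0,2] N\NP   >
    [0,1] "this" : (N\NP)/NP
    [1,2] "under" : NP
  [2,3] "that" : S\(N\NP)

S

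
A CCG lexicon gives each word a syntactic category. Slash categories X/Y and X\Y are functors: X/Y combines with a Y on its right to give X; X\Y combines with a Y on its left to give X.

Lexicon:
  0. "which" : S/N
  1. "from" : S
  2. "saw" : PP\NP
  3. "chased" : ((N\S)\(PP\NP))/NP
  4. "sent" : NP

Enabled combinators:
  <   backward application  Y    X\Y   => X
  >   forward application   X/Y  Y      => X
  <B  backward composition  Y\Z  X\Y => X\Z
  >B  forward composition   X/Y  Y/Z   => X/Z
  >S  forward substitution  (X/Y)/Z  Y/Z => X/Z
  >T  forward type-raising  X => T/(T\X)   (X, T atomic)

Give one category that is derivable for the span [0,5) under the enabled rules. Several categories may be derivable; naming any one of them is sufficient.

S

[0,5] S   >
  [0,1] "which" : S/N
  [1,5] N   <
    [1,2] "from" : S
    [2,5] N\S   <
      [2,3] "saw" : PP\NP
      [3,5] (N\S)\(PP\NP)   >
        [3,4] "chased" : ((N\S)\(PP\NP))/NP
        [4,5] "sent" : NP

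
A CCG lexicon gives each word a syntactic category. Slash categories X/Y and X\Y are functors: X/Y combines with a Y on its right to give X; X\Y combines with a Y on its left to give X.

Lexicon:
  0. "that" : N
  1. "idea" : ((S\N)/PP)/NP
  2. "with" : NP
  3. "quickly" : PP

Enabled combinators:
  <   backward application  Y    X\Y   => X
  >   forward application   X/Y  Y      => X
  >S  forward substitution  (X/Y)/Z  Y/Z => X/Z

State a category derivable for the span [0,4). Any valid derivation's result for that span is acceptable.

[0,4] S   <
  [0,1] "that" : N
  [1,4] S\N   >
    [1,3] (S\N)/PP   >
      [1,2] "idea" : ((S\N)/PP)/NP
      [2,3] "with" : NP
    [3,4] "quickly" : PP

S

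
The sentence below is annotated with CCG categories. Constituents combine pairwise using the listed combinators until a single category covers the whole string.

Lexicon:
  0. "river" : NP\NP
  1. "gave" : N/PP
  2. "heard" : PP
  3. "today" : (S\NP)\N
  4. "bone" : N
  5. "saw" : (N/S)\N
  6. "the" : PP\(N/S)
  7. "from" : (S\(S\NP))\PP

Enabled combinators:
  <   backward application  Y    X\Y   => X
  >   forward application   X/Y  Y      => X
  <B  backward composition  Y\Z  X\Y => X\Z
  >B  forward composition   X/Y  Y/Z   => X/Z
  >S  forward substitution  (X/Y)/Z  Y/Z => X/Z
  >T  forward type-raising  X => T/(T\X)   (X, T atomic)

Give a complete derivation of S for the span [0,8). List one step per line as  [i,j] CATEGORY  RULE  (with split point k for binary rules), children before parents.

[0,1] NP\NP  lex  "river"
[1,2] N/PP  lex  "gave"
[2,3] PP  lex  "heard"
[1,3] N  >  k=2
[3,4] (S\NP)\N  lex  "today"
[1,4] S\NP  <  k=3
[0,4] S\NP  <B  k=1
[4,5] N  lex  "bone"
[5,6] (N/S)\N  lex  "saw"
[4,6] N/S  <  k=5
[6,7] PP\(N/S)  lex  "the"
[4,7] PP  <  k=6
[7,8] (S\(S\NP))\PP  lex  "from"
[4,8] S\(S\NP)  <  k=7
[0,8] S  <  k=4

[0,8] S   <
  [0,4] S\NP   <B
    [0,1] "river" : NP\NP
    [1,4] S\NP   <
      [1,3] N   >
        [1,2] "gave" : N/PP
        [2,3] "heard" : PP
      [3,4] "today" : (S\NP)\N
  [4,8] S\(S\NP)   <
    [4,7] PP   <
      [4,6] N/S   <
        [4,5] "bone" : N
        [5,6] "saw" : (N/S)\N
      [6,7] "the" : PP\(N/S)
    [7,8] "from" : (S\(S\NP))\PP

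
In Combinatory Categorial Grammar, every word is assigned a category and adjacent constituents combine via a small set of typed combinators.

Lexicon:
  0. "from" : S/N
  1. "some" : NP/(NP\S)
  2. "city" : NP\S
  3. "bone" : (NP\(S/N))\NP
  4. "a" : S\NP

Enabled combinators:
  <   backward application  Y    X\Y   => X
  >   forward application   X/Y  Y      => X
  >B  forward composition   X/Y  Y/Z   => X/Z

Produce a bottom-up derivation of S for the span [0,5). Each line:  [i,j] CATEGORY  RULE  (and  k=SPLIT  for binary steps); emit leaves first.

[0,1] S/N  lex  "from"
[1,2] NP/(NP\S)  lex  "some"
[2,3] NP\S  lex  "city"
[1,3] NP  >  k=2
[3,4] (NP\(S/N))\NP  lex  "bone"
[1,4] NP\(S/N)  <  k=3
[0,4] NP  <  k=1
[4,5] S\NP  lex  "a"
[0,5] S  <  k=4

[0,5] S   <
  [0,4] NP   <
    [0,1] "from" : S/N
    [1,4] NP\(S/N)   <
      [1,3] NP   >
        [1,2] "some" : NP/(NP\S)
        [2,3] "city" : NP\S
      [3,4] "bone" : (NP\(S/N))\NP
  [4,5] "a" : S\NP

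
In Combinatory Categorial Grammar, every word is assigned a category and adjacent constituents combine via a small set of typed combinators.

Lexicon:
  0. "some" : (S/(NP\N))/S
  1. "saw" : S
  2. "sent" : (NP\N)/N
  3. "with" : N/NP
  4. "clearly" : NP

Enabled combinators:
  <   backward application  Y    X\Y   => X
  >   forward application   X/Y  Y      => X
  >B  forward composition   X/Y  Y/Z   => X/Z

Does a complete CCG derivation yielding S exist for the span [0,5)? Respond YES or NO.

[0,5] S   >
  [0,2] S/(NP\N)   >
    [0,1] "some" : (S/(NP\N))/S
    [1,2] "saw" : S
  [2,5] NP\N   >
    [2,3] "sent" : (NP\N)/N
    [3,5] N   >
      [3,4] "with" : N/NP
      [4,5] "clearly" : NP

YES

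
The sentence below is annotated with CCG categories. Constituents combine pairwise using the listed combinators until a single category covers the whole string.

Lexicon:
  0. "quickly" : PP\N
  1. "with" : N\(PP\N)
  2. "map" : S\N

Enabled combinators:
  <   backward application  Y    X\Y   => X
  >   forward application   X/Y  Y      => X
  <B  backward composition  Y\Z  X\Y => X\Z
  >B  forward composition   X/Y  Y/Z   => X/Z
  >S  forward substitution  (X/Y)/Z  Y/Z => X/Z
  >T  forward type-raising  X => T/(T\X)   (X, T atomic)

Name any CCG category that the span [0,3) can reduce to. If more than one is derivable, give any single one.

[0,3] S   <
  [0,2] N   <
    [0,1] "quickly" : PP\N
    [1,2] "with" : N\(PP\N)
  [2,3] "map" : S\N

S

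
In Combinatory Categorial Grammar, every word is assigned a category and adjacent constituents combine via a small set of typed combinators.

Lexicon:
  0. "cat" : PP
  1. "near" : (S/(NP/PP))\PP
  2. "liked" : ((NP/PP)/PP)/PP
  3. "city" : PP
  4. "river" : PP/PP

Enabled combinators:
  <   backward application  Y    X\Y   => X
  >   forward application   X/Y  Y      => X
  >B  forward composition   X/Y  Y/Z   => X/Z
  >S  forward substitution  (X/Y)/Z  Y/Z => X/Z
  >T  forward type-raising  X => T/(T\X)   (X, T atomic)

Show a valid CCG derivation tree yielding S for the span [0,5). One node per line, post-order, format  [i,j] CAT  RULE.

[0,1] PP  lex  "cat"
[1,2] (S/(NP/PP))\PP  lex  "near"
[0,2] S/(NP/PP)  <  k=1
[2,3] ((NP/PP)/PP)/PP  lex  "liked"
[3,4] PP  lex  "city"
[2,4] (NP/PP)/PP  >  k=3
[4,5] PP/PP  lex  "river"
[2,5] NP/PP  >S  k=4
[0,5] S  >  k=2

[0,5] S   >
  [0,2] S/(NP/PP)   <
    [0,1] "cat" : PP
    [1,2] "near" : (S/(NP/PP))\PP
  [2,5] NP/PP   >S
    [2,4] (NP/PP)/PP   >
      [2,3] "liked" : ((NP/PP)/PP)/PP
      [3,4] "city" : PP
    [4,5] "river" : PP/PP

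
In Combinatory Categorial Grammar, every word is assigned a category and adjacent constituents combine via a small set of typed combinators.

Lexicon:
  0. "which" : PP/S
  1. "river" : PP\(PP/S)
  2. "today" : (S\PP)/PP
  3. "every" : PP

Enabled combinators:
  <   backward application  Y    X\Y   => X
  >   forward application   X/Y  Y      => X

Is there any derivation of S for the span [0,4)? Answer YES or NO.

[0,4] S   <
  [0,2] PP   <
    [0,1] "which" : PP/S
    [1,2] "river" : PP\(PP/S)
  [2,4] S\PP   >
    [2,3] "today" : (S\PP)/PP
    [3,4] "every" : PP

YES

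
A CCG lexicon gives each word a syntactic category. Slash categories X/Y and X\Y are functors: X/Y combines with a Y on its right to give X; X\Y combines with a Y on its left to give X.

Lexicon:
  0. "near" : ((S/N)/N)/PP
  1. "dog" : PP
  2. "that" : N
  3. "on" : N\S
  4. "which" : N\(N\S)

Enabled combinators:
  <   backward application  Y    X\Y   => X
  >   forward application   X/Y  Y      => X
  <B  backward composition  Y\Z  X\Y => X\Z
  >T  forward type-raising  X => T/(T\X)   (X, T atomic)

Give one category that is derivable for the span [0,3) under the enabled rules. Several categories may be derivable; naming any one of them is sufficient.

S/N

[0,5] S   >
  [0,3] S/N   >
    [0,2] (S/N)/N   >
      [0,1] "near" : ((S/N)/N)/PP
      [1,2] "dog" : PP
    [2,3] "that" : N
  [3,5] N   <
    [3,4] "on" : N\S
    [4,5] "which" : N\(N\S)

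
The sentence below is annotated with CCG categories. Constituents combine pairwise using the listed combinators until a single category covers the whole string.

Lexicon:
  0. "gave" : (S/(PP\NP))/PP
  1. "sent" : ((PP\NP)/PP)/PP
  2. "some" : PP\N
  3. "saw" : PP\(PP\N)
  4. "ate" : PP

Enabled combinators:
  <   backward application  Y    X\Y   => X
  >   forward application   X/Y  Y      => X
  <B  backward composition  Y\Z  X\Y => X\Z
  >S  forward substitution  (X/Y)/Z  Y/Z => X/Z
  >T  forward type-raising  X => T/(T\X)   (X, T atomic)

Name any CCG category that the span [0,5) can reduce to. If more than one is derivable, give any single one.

S

[0,5] S   >
  [0,4] S/PP   >S
    [0,1] "gave" : (S/(PP\NP))/PP
    [1,4] (PP\NP)/PP   >
      [1,2] "sent" : ((PP\NP)/PP)/PP
      [2,4] PP   <
        [2,3] "some" : PP\N
        [3,4] "saw" : PP\(PP\N)
  [4,5] "ate" : PP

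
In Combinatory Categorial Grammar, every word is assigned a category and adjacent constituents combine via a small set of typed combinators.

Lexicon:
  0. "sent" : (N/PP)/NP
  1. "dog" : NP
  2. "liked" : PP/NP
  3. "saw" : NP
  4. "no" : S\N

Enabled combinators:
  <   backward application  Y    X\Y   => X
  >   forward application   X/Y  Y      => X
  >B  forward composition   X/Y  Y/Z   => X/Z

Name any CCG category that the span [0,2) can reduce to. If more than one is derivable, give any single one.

N/PP

[0,5] S   <
  [0,4] N   >
    [0,2] N/PP   >
      [0,1] "sent" : (N/PP)/NP
      [1,2] "dog" : NP
    [2,4] PP   >
      [2,3] "liked" : PP/NP
      [3,4] "saw" : NP
  [4,5] "no" : S\N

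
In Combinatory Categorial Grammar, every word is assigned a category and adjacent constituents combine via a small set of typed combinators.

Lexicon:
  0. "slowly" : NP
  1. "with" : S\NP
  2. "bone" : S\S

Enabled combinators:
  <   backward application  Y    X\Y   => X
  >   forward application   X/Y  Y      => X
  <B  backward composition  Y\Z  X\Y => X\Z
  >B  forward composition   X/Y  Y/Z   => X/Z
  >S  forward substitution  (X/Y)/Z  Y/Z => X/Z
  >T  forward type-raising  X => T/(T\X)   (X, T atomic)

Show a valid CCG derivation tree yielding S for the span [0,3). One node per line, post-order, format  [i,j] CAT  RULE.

[0,3] S   >
  [0,1] S/(S\NP)   >T
    [0,1] "slowly" : NP
  [1,3] S\NP   <B
    [1,2] "with" : S\NP
    [2,3] "bone" : S\S

[0,1] NP  lex  "slowly"
[0,1] S/(S\NP)  >T
[1,2] S\NP  lex  "with"
[2,3] S\S  lex  "bone"
[1,3] S\NP  <B  k=2
[0,3] S  >  k=1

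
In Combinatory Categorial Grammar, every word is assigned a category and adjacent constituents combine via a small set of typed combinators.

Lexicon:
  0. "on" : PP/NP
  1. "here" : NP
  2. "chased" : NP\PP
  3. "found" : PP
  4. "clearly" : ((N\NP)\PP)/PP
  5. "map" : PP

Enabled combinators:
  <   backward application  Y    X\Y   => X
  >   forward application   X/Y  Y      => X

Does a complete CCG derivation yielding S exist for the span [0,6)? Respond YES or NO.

PP/NP NP NP\PP PP ((N\NP)\PP)/PP PP
CKY chart[0,6] = {N}; S ∉ chart

NO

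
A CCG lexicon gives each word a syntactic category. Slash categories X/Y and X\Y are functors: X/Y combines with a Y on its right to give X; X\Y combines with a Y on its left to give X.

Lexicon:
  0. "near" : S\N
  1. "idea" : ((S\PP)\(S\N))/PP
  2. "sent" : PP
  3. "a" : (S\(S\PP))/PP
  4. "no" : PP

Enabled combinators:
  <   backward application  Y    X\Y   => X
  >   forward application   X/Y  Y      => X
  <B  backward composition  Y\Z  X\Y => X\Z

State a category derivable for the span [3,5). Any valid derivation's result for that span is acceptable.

[0,5] S   <
  [0,3] S\PP   <
    [0,1] "near" : S\N
    [1,3] (S\PP)\(S\N)   >
      [1,2] "idea" : ((S\PP)\(S\N))/PP
      [2,3] "sent" : PP
  [3,5] S\(S\PP)   >
    [3,4] "a" : (S\(S\PP))/PP
    [4,5] "no" : PP

S\(S\PP)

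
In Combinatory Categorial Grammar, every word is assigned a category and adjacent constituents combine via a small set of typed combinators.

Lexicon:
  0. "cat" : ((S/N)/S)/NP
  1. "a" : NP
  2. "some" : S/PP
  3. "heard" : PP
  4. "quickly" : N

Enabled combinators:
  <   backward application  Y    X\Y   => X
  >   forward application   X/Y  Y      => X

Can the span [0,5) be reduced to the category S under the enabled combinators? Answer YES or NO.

YES

[0,5] S   >
  [0,4] S/N   >
    [0,2] (S/N)/S   >
      [0,1] "cat" : ((S/N)/S)/NP
      [1,2] "a" : NP
    [2,4] S   >
      [2,3] "some" : S/PP
      [3,4] "heard" : PP
  [4,5] "quickly" : N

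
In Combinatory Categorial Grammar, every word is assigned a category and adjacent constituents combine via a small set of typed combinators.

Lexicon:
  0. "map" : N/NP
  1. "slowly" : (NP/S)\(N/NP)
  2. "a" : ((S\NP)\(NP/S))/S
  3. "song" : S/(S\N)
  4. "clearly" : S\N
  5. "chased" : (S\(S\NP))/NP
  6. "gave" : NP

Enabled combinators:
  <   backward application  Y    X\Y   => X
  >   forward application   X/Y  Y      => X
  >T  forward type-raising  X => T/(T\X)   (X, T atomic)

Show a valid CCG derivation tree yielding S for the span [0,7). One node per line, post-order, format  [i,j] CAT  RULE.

[0,7] S   <
  [0,5] S\NP   <
    [0,2] NP/S   <
      [0,1] "map" : N/NP
      [1,2] "slowly" : (NP/S)\(N/NP)
    [2,5] (S\NP)\(NP/S)   >
      [2,3] "a" : ((S\NP)\(NP/S))/S
      [3,5] S   >
        [3,4] "song" : S/(S\N)
        [4,5] "clearly" : S\N
  [5,7] S\(S\NP)   >
    [5,6] "chased" : (S\(S\NP))/NP
    [6,7] "gave" : NP

[0,1] N/NP  lex  "map"
[1,2] (NP/S)\(N/NP)  lex  "slowly"
[0,2] NP/S  <  k=1
[2,3] ((S\NP)\(NP/S))/S  lex  "a"
[3,4] S/(S\N)  lex  "song"
[4,5] S\N  lex  "clearly"
[3,5] S  >  k=4
[2,5] (S\NP)\(NP/S)  >  k=3
[0,5] S\NP  <  k=2
[5,6] (S\(S\NP))/NP  lex  "chased"
[6,7] NP  lex  "gave"
[5,7] S\(S\NP)  >  k=6
[0,7] S  <  k=5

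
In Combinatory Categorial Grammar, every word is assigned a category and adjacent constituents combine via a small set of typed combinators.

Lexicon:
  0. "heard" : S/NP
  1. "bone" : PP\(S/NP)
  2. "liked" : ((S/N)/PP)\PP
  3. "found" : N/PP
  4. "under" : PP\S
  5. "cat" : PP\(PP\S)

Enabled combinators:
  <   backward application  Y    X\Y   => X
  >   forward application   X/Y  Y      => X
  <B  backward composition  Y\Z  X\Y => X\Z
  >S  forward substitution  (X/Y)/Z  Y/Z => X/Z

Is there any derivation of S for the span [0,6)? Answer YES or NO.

YES

[0,6] S   >
  [0,4] S/PP   >S
    [0,3] (S/N)/PP   <
      [0,2] PP   <
        [0,1] "heard" : S/NP
        [1,2] "bone" : PP\(S/NP)
      [2,3] "liked" : ((S/N)/PP)\PP
    [3,4] "found" : N/PP
  [4,6] PP   <
    [4,5] "under" : PP\S
    [5,6] "cat" : PP\(PP\S)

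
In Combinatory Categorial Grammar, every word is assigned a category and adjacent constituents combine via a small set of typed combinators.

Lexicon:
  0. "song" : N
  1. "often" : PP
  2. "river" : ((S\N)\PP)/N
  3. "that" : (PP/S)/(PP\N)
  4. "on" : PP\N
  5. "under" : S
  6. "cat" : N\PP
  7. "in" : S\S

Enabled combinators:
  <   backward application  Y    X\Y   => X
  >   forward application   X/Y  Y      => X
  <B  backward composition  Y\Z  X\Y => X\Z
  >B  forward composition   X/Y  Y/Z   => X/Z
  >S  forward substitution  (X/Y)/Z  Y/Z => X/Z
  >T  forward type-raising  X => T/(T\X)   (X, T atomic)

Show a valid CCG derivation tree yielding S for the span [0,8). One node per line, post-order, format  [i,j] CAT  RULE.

[0,8] S   <
  [0,1] "song" : N
  [1,8] S\N   <B
    [1,7] S\N   <
      [1,2] "often" : PP
      [2,7] (S\N)\PP   >
        [2,3] "river" : ((S\N)\PP)/N
        [3,7] N   <
          [3,6] PP   >
            [3,5] PP/S   >
              [3,4] "that" : (PP/S)/(PP\N)
              [4,5] "on" : PP\N
            [5,6] "under" : S
          [6,7] "cat" : N\PP
    [7,8] "in" : S\S

[0,1] N  lex  "song"
[1,2] PP  lex  "often"
[2,3] ((S\N)\PP)/N  lex  "river"
[3,4] (PP/S)/(PP\N)  lex  "that"
[4,5] PP\N  lex  "on"
[3,5] PP/S  >  k=4
[5,6] S  lex  "under"
[3,6] PP  >  k=5
[6,7] N\PP  lex  "cat"
[3,7] N  <  k=6
[2,7] (S\N)\PP  >  k=3
[1,7] S\N  <  k=2
[7,8] S\S  lex  "in"
[1,8] S\N  <B  k=7
[0,8] S  <  k=1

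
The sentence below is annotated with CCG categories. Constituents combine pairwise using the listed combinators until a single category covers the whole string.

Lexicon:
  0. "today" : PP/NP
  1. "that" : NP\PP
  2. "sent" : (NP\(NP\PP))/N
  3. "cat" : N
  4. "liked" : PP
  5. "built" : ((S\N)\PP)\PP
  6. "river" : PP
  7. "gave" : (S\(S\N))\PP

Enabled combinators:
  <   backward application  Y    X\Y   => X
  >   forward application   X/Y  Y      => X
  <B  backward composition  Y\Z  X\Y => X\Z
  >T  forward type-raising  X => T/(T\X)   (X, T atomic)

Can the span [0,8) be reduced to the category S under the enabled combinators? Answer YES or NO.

YES

[0,8] S   <
  [0,4] PP   >
    [0,1] "today" : PP/NP
    [1,4] NP   <
      [1,2] "that" : NP\PP
      [2,4] NP\(NP\PP)   >
        [2,3] "sent" : (NP\(NP\PP))/N
        [3,4] "cat" : N
  [4,8] S\PP   <B
    [4,6] (S\N)\PP   <
      [4,5] "liked" : PP
      [5,6] "built" : ((S\N)\PP)\PP
    [6,8] S\(S\N)   <
      [6,7] "river" : PP
      [7,8] "gave" : (S\(S\N))\PP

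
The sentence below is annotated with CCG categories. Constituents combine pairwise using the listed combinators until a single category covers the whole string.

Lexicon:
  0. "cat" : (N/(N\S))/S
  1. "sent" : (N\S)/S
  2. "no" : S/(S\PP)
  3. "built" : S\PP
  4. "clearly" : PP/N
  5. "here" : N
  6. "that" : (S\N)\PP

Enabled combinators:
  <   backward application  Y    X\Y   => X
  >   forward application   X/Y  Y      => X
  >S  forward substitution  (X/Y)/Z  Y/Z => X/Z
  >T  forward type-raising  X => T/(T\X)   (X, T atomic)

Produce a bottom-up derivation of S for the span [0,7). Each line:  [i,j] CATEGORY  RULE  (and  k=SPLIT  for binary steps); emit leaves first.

[0,1] (N/(N\S))/S  lex  "cat"
[1,2] (N\S)/S  lex  "sent"
[0,2] N/S  >S  k=1
[2,3] S/(S\PP)  lex  "no"
[3,4] S\PP  lex  "built"
[2,4] S  >  k=3
[0,4] N  >  k=2
[4,5] PP/N  lex  "clearly"
[5,6] N  lex  "here"
[4,6] PP  >  k=5
[6,7] (S\N)\PP  lex  "that"
[4,7] S\N  <  k=6
[0,7] S  <  k=4

[0,7] S   <
  [0,4] N   >
    [0,2] N/S   >S
      [0,1] "cat" : (N/(N\S))/S
      [1,2] "sent" : (N\S)/S
    [2,4] S   >
      [2,3] "no" : S/(S\PP)
      [3,4] "built" : S\PP
  [4,7] S\N   <
    [4,6] PP   >
      [4,5] "clearly" : PP/N
      [5,6] "here" : N
    [6,7] "that" : (S\N)\PP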